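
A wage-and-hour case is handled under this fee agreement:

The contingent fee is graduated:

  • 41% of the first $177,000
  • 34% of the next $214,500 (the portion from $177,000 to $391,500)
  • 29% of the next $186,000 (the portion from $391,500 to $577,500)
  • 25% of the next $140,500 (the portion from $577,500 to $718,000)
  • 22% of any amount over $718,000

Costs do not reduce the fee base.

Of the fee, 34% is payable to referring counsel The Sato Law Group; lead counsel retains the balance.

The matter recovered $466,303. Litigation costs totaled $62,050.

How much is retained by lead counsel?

Fee base is the gross recovery, $466,303; costs are reimbursed separately.
First $177,000 at 41% = $72,570.00
Next $214,500 at 34% = $72,930.00
Remaining $74,803 at 29% = $21,692.87
Fee: $72,570.00 + $72,930.00 + $21,692.87 = $167,192.87
Referral share: 34% of $167,192.87 = $56,845.58; lead counsel retains $167,192.87 − $56,845.58 = $110,347.29.

$110,347.29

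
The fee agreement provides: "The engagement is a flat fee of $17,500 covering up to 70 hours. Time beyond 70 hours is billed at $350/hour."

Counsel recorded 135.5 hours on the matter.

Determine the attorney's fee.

$40,425.00

Flat fee: $17,500.00
Excess hours: 135.5 − 70 = 65.5
Overrun: 65.5 × $350 = $22,925.00
Total: $17,500.00 + $22,925.00 = $40,425.00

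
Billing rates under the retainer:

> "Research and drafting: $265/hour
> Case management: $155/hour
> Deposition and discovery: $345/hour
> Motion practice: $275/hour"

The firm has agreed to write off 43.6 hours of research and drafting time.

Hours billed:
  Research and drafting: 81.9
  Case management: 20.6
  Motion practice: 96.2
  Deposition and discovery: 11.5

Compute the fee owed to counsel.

$43,765.00

Research and drafting: 81.9 × $265 = $21,703.50
Case management: 20.6 × $155 = $3,193.00
Deposition and discovery: 11.5 × $345 = $3,967.50
Motion practice: 96.2 × $275 = $26,455.00
Subtotal: $55,319.00
Write-off: 43.6 × $265 = $11,554.00
Total: $55,319.00 − $11,554.00 = $43,765.00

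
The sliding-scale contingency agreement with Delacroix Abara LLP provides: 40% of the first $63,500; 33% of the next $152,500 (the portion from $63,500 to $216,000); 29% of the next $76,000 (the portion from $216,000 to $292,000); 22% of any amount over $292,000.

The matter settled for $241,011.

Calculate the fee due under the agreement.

First $63,500 at 40% = $25,400.00
Next $152,500 at 33% = $50,325.00
Remaining $25,011 at 29% = $7,253.19
Fee: $25,400.00 + $50,325.00 + $7,253.19 = $82,978.19

$82,978.19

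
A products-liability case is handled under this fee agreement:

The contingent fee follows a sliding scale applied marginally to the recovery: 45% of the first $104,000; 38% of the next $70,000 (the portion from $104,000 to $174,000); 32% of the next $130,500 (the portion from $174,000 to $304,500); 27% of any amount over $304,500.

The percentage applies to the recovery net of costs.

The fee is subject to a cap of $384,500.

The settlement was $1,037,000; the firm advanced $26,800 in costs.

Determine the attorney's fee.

$305,699.00

Fee base (net of costs): $1,037,000 − $26,800 = $1,010,200
First $104,000 at 45% = $46,800.00
Next $70,000 at 38% = $26,600.00
Next $130,500 at 32% = $41,760.00
Remaining $705,700 at 27% = $190,539.00
Fee: $46,800.00 + $26,600.00 + $41,760.00 + $190,539.00 = $305,699.00
$305,699.00 is under the $384,500 cap.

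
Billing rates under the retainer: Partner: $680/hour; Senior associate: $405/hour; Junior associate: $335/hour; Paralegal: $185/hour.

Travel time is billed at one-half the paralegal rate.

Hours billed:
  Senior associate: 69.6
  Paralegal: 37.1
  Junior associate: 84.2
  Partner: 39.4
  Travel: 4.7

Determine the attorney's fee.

Partner: 39.4 × $680 = $26,792.00
Senior associate: 69.6 × $405 = $28,188.00
Junior associate: 84.2 × $335 = $28,207.00
Paralegal: 37.1 × $185 = $6,863.50
Subtotal: $26,792.00 + $28,188.00 + $28,207.00 + $6,863.50 = $90,050.50
Travel: 4.7 × ($185 ÷ 2) = 4.7 × $92.50 = $434.75
Total: $90,050.50 + $434.75 = $90,485.25

$90,485.25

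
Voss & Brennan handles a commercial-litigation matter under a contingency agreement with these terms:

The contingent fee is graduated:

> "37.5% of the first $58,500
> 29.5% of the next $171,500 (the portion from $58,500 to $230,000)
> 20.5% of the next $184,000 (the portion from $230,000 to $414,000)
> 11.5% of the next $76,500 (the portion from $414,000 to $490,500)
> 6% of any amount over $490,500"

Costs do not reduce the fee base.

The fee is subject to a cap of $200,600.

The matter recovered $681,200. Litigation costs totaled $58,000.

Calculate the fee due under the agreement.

$130,489.50

Fee base is the gross recovery, $681,200; costs are reimbursed separately.
First $58,500 at 37.5% = $21,937.50
Next $171,500 at 29.5% = $50,592.50
Next $184,000 at 20.5% = $37,720.00
Next $76,500 at 11.5% = $8,797.50
Remaining $190,700 at 6% = $11,442.00
Fee: $21,937.50 + $50,592.50 + $37,720.00 + $8,797.50 + $11,442.00 = $130,489.50
$130,489.50 is under the $200,600 cap.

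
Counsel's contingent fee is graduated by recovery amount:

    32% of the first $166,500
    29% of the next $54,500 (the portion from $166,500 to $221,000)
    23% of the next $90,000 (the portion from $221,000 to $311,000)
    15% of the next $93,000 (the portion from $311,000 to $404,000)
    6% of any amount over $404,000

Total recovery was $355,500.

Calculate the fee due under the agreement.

$96,460.00

First $166,500 at 32% = $53,280.00
Next $54,500 at 29% = $15,805.00
Next $90,000 at 23% = $20,700.00
Remaining $44,500 at 15% = $6,675.00
Fee: $53,280.00 + $15,805.00 + $20,700.00 + $6,675.00 = $96,460.00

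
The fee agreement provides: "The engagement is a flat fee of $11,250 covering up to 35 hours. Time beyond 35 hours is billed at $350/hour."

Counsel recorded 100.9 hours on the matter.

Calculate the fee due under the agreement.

$34,315.00

Flat fee: $11,250.00
Excess hours: 100.9 − 35 = 65.9
Overrun: 65.9 × $350 = $23,065.00
Total: $11,250.00 + $23,065.00 = $34,315.00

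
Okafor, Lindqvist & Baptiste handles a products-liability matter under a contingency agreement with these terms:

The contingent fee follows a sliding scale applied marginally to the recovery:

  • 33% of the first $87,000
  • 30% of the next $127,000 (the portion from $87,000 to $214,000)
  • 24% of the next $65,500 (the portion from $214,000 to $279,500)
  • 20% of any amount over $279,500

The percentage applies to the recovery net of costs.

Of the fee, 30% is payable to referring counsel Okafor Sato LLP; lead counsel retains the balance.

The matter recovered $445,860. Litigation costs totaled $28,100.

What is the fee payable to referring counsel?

$33,054.60

Fee base (net of costs): $445,860 − $28,100 = $417,760
First $87,000 at 33% = $28,710.00
Next $127,000 at 30% = $38,100.00
Next $65,500 at 24% = $15,720.00
Remaining $138,260 at 20% = $27,652.00
Fee: $28,710.00 + $38,100.00 + $15,720.00 + $27,652.00 = $110,182.00
Referral share: 30% of $110,182.00 = $33,054.60; lead counsel retains $110,182.00 − $33,054.60 = $77,127.40.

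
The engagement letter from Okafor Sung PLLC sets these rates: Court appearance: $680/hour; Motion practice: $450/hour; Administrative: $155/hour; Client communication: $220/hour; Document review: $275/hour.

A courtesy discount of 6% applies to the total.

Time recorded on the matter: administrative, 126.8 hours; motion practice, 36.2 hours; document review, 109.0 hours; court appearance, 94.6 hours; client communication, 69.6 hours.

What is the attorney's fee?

Court appearance: 94.6 × $680 = $64,328.00
Motion practice: 36.2 × $450 = $16,290.00
Administrative: 126.8 × $155 = $19,654.00
Client communication: 69.6 × $220 = $15,312.00
Document review: 109.0 × $275 = $29,975.00
Subtotal: $145,559.00
Less 6% discount: −$8,733.54
Total: $145,559.00 − $8,733.54 = $136,825.46

$136,825.46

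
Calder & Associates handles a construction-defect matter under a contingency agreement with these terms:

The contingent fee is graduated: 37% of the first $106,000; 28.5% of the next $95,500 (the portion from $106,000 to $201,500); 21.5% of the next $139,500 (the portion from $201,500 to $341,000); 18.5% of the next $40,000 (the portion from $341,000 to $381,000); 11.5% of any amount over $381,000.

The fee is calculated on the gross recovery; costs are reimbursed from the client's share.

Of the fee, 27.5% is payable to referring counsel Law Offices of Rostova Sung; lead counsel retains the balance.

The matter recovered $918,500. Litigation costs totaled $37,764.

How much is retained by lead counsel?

Fee base is the gross recovery, $918,500; costs are reimbursed separately.
First $106,000 at 37% = $39,220.00
Next $95,500 at 28.5% = $27,217.50
Next $139,500 at 21.5% = $29,992.50
Next $40,000 at 18.5% = $7,400.00
Remaining $537,500 at 11.5% = $61,812.50
Fee: $39,220.00 + $27,217.50 + $29,992.50 + $7,400.00 + $61,812.50 = $165,642.50
Referral share: 27.5% of $165,642.50 = $45,551.69; lead counsel retains $165,642.50 − $45,551.69 = $120,090.81.

$120,090.81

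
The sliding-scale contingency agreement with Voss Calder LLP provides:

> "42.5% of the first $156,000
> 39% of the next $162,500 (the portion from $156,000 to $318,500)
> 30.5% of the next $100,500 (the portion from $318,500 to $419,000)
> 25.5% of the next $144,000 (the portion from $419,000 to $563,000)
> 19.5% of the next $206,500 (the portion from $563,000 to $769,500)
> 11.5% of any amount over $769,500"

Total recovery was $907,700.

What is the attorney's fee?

$253,208.00

First $156,000 at 42.5% = $66,300.00
Next $162,500 at 39% = $63,375.00
Next $100,500 at 30.5% = $30,652.50
Next $144,000 at 25.5% = $36,720.00
Next $206,500 at 19.5% = $40,267.50
Remaining $138,200 at 11.5% = $15,893.00
Fee: $66,300.00 + $63,375.00 + $30,652.50 + $36,720.00 + $40,267.50 + $15,893.00 = $253,208.00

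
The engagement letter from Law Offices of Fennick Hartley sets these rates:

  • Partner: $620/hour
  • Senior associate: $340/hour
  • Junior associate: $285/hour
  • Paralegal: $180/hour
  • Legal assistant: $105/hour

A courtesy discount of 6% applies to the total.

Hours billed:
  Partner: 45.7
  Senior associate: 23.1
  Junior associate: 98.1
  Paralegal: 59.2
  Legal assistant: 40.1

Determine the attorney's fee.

$74,272.22

Partner: 45.7 × $620 = $28,334.00
Senior associate: 23.1 × $340 = $7,854.00
Junior associate: 98.1 × $285 = $27,958.50
Paralegal: 59.2 × $180 = $10,656.00
Legal assistant: 40.1 × $105 = $4,210.50
Subtotal: $79,013.00
Less 6% discount: −$4,740.78
Total: $79,013.00 − $4,740.78 = $74,272.22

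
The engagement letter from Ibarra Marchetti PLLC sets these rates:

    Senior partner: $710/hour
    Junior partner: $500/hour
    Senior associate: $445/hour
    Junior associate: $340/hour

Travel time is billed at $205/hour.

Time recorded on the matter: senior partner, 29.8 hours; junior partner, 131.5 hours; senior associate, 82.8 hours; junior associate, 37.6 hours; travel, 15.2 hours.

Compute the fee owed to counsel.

$139,654.00

Senior partner: 29.8 × $710 = $21,158.00
Junior partner: 131.5 × $500 = $65,750.00
Senior associate: 82.8 × $445 = $36,846.00
Junior associate: 37.6 × $340 = $12,784.00
Subtotal: $21,158.00 + $65,750.00 + $36,846.00 + $12,784.00 = $136,538.00
Travel: 15.2 × $205 = $3,116.00
Total: $136,538.00 + $3,116.00 = $139,654.00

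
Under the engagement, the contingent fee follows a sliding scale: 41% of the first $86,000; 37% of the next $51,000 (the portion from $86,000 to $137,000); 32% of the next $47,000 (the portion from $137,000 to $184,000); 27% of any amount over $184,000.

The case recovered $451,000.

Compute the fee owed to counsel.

First $86,000 at 41% = $35,260.00
Next $51,000 at 37% = $18,870.00
Next $47,000 at 32% = $15,040.00
Remaining $267,000 at 27% = $72,090.00
Fee: $35,260.00 + $18,870.00 + $15,040.00 + $72,090.00 = $141,260.00

$141,260.00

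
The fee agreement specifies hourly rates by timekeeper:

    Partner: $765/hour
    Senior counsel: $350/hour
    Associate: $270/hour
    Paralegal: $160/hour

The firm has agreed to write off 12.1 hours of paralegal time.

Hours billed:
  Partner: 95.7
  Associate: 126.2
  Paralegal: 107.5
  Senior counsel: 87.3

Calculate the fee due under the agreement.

Partner: 95.7 × $765 = $73,210.50
Senior counsel: 87.3 × $350 = $30,555.00
Associate: 126.2 × $270 = $34,074.00
Paralegal: 107.5 × $160 = $17,200.00
Subtotal: $155,039.50
Write-off: 12.1 × $160 = $1,936.00
Total: $155,039.50 − $1,936.00 = $153,103.50

$153,103.50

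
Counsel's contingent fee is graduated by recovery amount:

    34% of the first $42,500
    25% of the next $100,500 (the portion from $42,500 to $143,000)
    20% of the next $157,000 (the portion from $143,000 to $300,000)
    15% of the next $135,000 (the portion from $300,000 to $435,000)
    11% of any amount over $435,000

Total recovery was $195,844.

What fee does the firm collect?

First $42,500 at 34% = $14,450.00
Next $100,500 at 25% = $25,125.00
Remaining $52,844 at 20% = $10,568.80
Fee: $14,450.00 + $25,125.00 + $10,568.80 = $50,143.80

$50,143.80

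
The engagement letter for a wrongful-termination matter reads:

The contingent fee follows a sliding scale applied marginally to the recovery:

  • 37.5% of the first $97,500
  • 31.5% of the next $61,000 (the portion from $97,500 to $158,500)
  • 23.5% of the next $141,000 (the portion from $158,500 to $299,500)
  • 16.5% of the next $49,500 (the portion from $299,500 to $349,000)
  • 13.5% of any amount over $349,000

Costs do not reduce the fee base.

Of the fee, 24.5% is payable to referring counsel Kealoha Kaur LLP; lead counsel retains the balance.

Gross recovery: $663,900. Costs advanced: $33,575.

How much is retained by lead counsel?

$105,391.58

Fee base is the gross recovery, $663,900; costs are reimbursed separately.
First $97,500 at 37.5% = $36,562.50
Next $61,000 at 31.5% = $19,215.00
Next $141,000 at 23.5% = $33,135.00
Next $49,500 at 16.5% = $8,167.50
Remaining $314,900 at 13.5% = $42,511.50
Fee: $36,562.50 + $19,215.00 + $33,135.00 + $8,167.50 + $42,511.50 = $139,591.50
Referral share: 24.5% of $139,591.50 = $34,199.92; lead counsel retains $139,591.50 − $34,199.92 = $105,391.58.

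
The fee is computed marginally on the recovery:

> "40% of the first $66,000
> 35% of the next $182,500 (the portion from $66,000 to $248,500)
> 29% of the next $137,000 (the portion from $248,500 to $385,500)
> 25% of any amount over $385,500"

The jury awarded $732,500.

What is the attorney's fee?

$216,755.00

First $66,000 at 40% = $26,400.00
Next $182,500 at 35% = $63,875.00
Next $137,000 at 29% = $39,730.00
Remaining $347,000 at 25% = $86,750.00
Fee: $26,400.00 + $63,875.00 + $39,730.00 + $86,750.00 = $216,755.00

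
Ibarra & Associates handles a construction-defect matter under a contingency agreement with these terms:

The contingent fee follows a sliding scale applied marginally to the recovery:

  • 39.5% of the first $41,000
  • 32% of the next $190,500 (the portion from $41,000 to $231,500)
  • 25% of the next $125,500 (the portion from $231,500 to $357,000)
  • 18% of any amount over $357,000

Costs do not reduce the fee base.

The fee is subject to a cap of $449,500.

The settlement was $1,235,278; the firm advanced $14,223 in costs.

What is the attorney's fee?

$266,620.04

Fee base is the gross recovery, $1,235,278; costs are reimbursed separately.
First $41,000 at 39.5% = $16,195.00
Next $190,500 at 32% = $60,960.00
Next $125,500 at 25% = $31,375.00
Remaining $878,278 at 18% = $158,090.04
Fee: $16,195.00 + $60,960.00 + $31,375.00 + $158,090.04 = $266,620.04
$266,620.04 is under the $449,500 cap.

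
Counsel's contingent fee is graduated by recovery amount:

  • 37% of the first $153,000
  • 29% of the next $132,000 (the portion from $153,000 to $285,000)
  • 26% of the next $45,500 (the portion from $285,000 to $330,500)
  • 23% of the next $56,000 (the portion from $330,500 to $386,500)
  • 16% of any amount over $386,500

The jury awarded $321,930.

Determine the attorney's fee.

$104,491.80

First $153,000 at 37% = $56,610.00
Next $132,000 at 29% = $38,280.00
Remaining $36,930 at 26% = $9,601.80
Fee: $56,610.00 + $38,280.00 + $9,601.80 = $104,491.80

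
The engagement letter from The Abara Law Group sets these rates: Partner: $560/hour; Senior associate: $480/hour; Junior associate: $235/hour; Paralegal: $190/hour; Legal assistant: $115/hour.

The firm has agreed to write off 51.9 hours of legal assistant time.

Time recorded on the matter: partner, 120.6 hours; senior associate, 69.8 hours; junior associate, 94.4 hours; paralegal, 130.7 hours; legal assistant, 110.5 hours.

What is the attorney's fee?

Partner: 120.6 × $560 = $67,536.00
Senior associate: 69.8 × $480 = $33,504.00
Junior associate: 94.4 × $235 = $22,184.00
Paralegal: 130.7 × $190 = $24,833.00
Legal assistant: 110.5 × $115 = $12,707.50
Subtotal: $160,764.50
Write-off: 51.9 × $115 = $5,968.50
Total: $160,764.50 − $5,968.50 = $154,796.00

$154,796.00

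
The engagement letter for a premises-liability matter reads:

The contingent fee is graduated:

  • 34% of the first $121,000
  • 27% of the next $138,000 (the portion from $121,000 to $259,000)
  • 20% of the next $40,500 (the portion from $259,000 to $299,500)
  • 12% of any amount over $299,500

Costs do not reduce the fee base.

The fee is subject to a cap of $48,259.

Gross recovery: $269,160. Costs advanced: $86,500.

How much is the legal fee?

Fee base is the gross recovery, $269,160; costs are reimbursed separately.
First $121,000 at 34% = $41,140.00
Next $138,000 at 27% = $37,260.00
Remaining $10,160 at 20% = $2,032.00
Fee: $41,140.00 + $37,260.00 + $2,032.00 = $80,432.00
$80,432.00 exceeds the $48,259 cap, so the fee is capped at $48,259.00.

$48,259.00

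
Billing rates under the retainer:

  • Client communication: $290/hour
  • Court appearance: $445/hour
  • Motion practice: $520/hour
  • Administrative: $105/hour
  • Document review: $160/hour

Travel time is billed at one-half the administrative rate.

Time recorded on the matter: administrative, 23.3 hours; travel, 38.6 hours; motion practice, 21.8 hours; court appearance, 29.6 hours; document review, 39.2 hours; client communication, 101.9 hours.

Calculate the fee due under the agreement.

Client communication: 101.9 × $290 = $29,551.00
Court appearance: 29.6 × $445 = $13,172.00
Motion practice: 21.8 × $520 = $11,336.00
Administrative: 23.3 × $105 = $2,446.50
Document review: 39.2 × $160 = $6,272.00
Subtotal: $29,551.00 + $13,172.00 + $11,336.00 + $2,446.50 + $6,272.00 = $62,777.50
Travel: 38.6 × ($105 ÷ 2) = 38.6 × $52.50 = $2,026.50
Total: $62,777.50 + $2,026.50 = $64,804.00

$64,804.00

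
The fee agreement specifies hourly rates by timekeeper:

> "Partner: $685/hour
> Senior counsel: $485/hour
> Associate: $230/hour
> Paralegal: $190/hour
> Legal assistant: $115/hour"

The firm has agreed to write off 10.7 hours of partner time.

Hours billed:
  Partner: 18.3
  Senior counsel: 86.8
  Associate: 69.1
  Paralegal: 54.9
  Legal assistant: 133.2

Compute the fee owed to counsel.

Partner: 18.3 × $685 = $12,535.50
Senior counsel: 86.8 × $485 = $42,098.00
Associate: 69.1 × $230 = $15,893.00
Paralegal: 54.9 × $190 = $10,431.00
Legal assistant: 133.2 × $115 = $15,318.00
Subtotal: $96,275.50
Write-off: 10.7 × $685 = $7,329.50
Total: $96,275.50 − $7,329.50 = $88,946.00

$88,946.00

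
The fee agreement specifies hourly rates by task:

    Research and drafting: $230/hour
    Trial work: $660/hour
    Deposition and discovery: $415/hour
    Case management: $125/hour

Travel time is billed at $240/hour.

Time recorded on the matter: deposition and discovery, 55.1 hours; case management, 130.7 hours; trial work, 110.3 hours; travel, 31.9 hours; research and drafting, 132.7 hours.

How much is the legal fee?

$150,179.00

Research and drafting: 132.7 × $230 = $30,521.00
Trial work: 110.3 × $660 = $72,798.00
Deposition and discovery: 55.1 × $415 = $22,866.50
Case management: 130.7 × $125 = $16,337.50
Subtotal: $30,521.00 + $72,798.00 + $22,866.50 + $16,337.50 = $142,523.00
Travel: 31.9 × $240 = $7,656.00
Total: $142,523.00 + $7,656.00 = $150,179.00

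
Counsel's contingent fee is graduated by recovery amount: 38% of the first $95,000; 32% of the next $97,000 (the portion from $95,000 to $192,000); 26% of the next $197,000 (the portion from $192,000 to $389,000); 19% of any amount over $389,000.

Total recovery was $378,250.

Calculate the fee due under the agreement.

$115,565.00

First $95,000 at 38% = $36,100.00
Next $97,000 at 32% = $31,040.00
Remaining $186,250 at 26% = $48,425.00
Fee: $36,100.00 + $31,040.00 + $48,425.00 = $115,565.00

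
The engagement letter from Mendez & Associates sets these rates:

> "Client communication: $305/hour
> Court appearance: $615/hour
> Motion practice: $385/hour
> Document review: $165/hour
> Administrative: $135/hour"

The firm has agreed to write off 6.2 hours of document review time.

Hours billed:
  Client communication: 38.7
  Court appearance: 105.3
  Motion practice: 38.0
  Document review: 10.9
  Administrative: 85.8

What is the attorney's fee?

Client communication: 38.7 × $305 = $11,803.50
Court appearance: 105.3 × $615 = $64,759.50
Motion practice: 38.0 × $385 = $14,630.00
Document review: 10.9 × $165 = $1,798.50
Administrative: 85.8 × $135 = $11,583.00
Subtotal: $104,574.50
Write-off: 6.2 × $165 = $1,023.00
Total: $104,574.50 − $1,023.00 = $103,551.50

$103,551.50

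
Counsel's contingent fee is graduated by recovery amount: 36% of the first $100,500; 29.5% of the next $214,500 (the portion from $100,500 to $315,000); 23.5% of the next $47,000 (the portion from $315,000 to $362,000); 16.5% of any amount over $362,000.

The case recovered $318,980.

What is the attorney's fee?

First $100,500 at 36% = $36,180.00
Next $214,500 at 29.5% = $63,277.50
Remaining $3,980 at 23.5% = $935.30
Fee: $36,180.00 + $63,277.50 + $935.30 = $100,392.80

$100,392.80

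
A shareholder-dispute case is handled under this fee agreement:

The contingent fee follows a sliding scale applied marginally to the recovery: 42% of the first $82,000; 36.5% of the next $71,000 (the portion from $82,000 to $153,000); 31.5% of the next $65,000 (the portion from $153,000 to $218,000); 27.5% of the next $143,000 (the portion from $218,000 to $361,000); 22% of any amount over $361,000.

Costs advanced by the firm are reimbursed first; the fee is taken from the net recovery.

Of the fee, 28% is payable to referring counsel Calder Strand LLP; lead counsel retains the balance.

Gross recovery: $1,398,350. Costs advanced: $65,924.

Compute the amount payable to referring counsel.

$93,483.24

Fee base (net of costs): $1,398,350 − $65,924 = $1,332,426
First $82,000 at 42% = $34,440.00
Next $71,000 at 36.5% = $25,915.00
Next $65,000 at 31.5% = $20,475.00
Next $143,000 at 27.5% = $39,325.00
Remaining $971,426 at 22% = $213,713.72
Fee: $34,440.00 + $25,915.00 + $20,475.00 + $39,325.00 + $213,713.72 = $333,868.72
Referral share: 28% of $333,868.72 = $93,483.24; lead counsel retains $333,868.72 − $93,483.24 = $240,385.48.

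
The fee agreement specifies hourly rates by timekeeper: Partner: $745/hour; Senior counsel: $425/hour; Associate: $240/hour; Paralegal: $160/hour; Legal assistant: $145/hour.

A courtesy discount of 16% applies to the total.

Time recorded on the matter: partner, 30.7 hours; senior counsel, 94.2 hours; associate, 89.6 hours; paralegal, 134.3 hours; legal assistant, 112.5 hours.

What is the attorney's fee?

$102,657.24

Partner: 30.7 × $745 = $22,871.50
Senior counsel: 94.2 × $425 = $40,035.00
Associate: 89.6 × $240 = $21,504.00
Paralegal: 134.3 × $160 = $21,488.00
Legal assistant: 112.5 × $145 = $16,312.50
Subtotal: $122,211.00
Less 16% discount: −$19,553.76
Total: $122,211.00 − $19,553.76 = $102,657.24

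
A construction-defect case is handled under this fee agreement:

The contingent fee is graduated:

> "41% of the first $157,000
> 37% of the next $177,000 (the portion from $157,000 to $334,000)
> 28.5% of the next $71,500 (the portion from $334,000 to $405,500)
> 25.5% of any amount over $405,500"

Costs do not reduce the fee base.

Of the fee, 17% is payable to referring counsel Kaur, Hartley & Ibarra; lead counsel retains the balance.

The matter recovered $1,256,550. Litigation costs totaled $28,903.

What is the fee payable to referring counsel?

$62,433.39

Fee base is the gross recovery, $1,256,550; costs are reimbursed separately.
First $157,000 at 41% = $64,370.00
Next $177,000 at 37% = $65,490.00
Next $71,500 at 28.5% = $20,377.50
Remaining $851,050 at 25.5% = $217,017.75
Fee: $64,370.00 + $65,490.00 + $20,377.50 + $217,017.75 = $367,255.25
Referral share: 17% of $367,255.25 = $62,433.39; lead counsel retains $367,255.25 − $62,433.39 = $304,821.86.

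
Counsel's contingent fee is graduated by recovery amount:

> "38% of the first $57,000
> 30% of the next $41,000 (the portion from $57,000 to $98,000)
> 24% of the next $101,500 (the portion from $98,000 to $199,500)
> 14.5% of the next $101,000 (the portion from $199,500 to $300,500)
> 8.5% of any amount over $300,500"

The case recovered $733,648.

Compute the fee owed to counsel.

First $57,000 at 38% = $21,660.00
Next $41,000 at 30% = $12,300.00
Next $101,500 at 24% = $24,360.00
Next $101,000 at 14.5% = $14,645.00
Remaining $433,148 at 8.5% = $36,817.58
Fee: $21,660.00 + $12,300.00 + $24,360.00 + $14,645.00 + $36,817.58 = $109,782.58

$109,782.58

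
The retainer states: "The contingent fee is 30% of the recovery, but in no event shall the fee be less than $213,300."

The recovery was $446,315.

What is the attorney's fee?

30% of $446,315 = $133,894.50
That is below the $213,300 minimum, so the minimum applies.

$213,300.00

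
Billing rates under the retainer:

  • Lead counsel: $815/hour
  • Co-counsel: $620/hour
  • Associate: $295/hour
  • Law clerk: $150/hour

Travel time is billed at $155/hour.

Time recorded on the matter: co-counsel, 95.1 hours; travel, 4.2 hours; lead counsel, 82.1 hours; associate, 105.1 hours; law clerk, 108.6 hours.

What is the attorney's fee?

$173,819.00

Lead counsel: 82.1 × $815 = $66,911.50
Co-counsel: 95.1 × $620 = $58,962.00
Associate: 105.1 × $295 = $31,004.50
Law clerk: 108.6 × $150 = $16,290.00
Subtotal: $66,911.50 + $58,962.00 + $31,004.50 + $16,290.00 = $173,168.00
Travel: 4.2 × $155 = $651.00
Total: $173,168.00 + $651.00 = $173,819.00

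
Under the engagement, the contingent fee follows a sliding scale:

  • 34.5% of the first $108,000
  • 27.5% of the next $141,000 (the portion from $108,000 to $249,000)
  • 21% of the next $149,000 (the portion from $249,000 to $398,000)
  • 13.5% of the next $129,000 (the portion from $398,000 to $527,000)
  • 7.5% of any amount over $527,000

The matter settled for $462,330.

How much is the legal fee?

First $108,000 at 34.5% = $37,260.00
Next $141,000 at 27.5% = $38,775.00
Next $149,000 at 21% = $31,290.00
Remaining $64,330 at 13.5% = $8,684.55
Fee: $37,260.00 + $38,775.00 + $31,290.00 + $8,684.55 = $116,009.55

$116,009.55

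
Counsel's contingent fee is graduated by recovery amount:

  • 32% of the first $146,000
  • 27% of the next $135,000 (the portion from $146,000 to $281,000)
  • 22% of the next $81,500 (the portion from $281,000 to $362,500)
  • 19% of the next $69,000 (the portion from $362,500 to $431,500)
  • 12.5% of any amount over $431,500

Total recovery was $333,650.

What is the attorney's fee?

First $146,000 at 32% = $46,720.00
Next $135,000 at 27% = $36,450.00
Remaining $52,650 at 22% = $11,583.00
Fee: $46,720.00 + $36,450.00 + $11,583.00 = $94,753.00

$94,753.00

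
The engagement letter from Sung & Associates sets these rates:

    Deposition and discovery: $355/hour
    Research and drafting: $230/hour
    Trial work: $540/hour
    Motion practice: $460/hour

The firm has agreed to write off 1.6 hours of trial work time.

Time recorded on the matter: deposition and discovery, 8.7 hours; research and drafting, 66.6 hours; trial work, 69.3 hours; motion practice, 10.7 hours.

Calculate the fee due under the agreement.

$59,886.50

Deposition and discovery: 8.7 × $355 = $3,088.50
Research and drafting: 66.6 × $230 = $15,318.00
Trial work: 69.3 × $540 = $37,422.00
Motion practice: 10.7 × $460 = $4,922.00
Subtotal: $60,750.50
Write-off: 1.6 × $540 = $864.00
Total: $60,750.50 − $864.00 = $59,886.50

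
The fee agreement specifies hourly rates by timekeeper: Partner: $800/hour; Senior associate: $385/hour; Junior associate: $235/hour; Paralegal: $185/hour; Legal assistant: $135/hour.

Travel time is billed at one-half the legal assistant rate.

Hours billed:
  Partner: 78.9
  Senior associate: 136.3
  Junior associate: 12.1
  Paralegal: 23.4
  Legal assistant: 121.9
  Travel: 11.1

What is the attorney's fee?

Partner: 78.9 × $800 = $63,120.00
Senior associate: 136.3 × $385 = $52,475.50
Junior associate: 12.1 × $235 = $2,843.50
Paralegal: 23.4 × $185 = $4,329.00
Legal assistant: 121.9 × $135 = $16,456.50
Subtotal: $63,120.00 + $52,475.50 + $2,843.50 + $4,329.00 + $16,456.50 = $139,224.50
Travel: 11.1 × ($135 ÷ 2) = 11.1 × $67.50 = $749.25
Total: $139,224.50 + $749.25 = $139,973.75

$139,973.75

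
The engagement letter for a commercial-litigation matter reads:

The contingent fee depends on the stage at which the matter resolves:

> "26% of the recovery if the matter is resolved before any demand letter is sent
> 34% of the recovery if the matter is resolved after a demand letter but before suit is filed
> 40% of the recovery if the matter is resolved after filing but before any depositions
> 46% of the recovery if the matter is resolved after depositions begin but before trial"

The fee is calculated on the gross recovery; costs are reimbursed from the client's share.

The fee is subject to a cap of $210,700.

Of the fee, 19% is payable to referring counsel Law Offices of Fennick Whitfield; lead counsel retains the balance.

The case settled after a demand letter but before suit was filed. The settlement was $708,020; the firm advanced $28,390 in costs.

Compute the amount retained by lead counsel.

Fee base is the gross recovery, $708,020; costs are reimbursed separately.
The matter settled after a demand letter but before suit was filed, so the 34% rate applies.
$708,020 × 34% = $240,726.80
$240,726.80 exceeds the $210,700 cap, so the fee is capped at $210,700.00.
Referral share: 19% of $210,700.00 = $40,033.00; lead counsel retains $210,700.00 − $40,033.00 = $170,667.00.

$170,667.00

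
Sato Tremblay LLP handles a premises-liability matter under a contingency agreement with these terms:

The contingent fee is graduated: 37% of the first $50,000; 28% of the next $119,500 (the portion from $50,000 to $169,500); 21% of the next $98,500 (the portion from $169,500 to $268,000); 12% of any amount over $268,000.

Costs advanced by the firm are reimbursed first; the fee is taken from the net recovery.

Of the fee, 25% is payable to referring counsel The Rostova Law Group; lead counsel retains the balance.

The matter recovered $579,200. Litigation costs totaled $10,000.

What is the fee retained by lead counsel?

$81,591.75

Fee base (net of costs): $579,200 − $10,000 = $569,200
First $50,000 at 37% = $18,500.00
Next $119,500 at 28% = $33,460.00
Next $98,500 at 21% = $20,685.00
Remaining $301,200 at 12% = $36,144.00
Fee: $18,500.00 + $33,460.00 + $20,685.00 + $36,144.00 = $108,789.00
Referral share: 25% of $108,789.00 = $27,197.25; lead counsel retains $108,789.00 − $27,197.25 = $81,591.75.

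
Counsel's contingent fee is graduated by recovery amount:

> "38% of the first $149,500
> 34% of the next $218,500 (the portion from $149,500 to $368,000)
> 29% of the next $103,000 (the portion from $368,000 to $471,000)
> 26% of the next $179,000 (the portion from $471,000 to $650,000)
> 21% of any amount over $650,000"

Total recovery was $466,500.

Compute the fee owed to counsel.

$159,665.00

First $149,500 at 38% = $56,810.00
Next $218,500 at 34% = $74,290.00
Remaining $98,500 at 29% = $28,565.00
Fee: $56,810.00 + $74,290.00 + $28,565.00 = $159,665.00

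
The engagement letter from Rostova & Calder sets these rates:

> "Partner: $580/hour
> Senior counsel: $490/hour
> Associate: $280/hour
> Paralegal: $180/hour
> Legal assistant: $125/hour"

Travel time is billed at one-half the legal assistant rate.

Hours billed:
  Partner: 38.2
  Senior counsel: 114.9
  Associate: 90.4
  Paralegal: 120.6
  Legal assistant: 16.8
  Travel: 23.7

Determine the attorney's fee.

$129,058.25

Partner: 38.2 × $580 = $22,156.00
Senior counsel: 114.9 × $490 = $56,301.00
Associate: 90.4 × $280 = $25,312.00
Paralegal: 120.6 × $180 = $21,708.00
Legal assistant: 16.8 × $125 = $2,100.00
Subtotal: $22,156.00 + $56,301.00 + $25,312.00 + $21,708.00 + $2,100.00 = $127,577.00
Travel: 23.7 × ($125 ÷ 2) = 23.7 × $62.50 = $1,481.25
Total: $127,577.00 + $1,481.25 = $129,058.25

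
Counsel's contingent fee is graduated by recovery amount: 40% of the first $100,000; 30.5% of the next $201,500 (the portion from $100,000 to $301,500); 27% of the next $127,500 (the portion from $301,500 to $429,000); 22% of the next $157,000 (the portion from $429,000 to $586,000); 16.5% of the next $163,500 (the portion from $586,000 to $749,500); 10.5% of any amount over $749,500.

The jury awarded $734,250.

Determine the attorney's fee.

First $100,000 at 40% = $40,000.00
Next $201,500 at 30.5% = $61,457.50
Next $127,500 at 27% = $34,425.00
Next $157,000 at 22% = $34,540.00
Remaining $148,250 at 16.5% = $24,461.25
Fee: $40,000.00 + $61,457.50 + $34,425.00 + $34,540.00 + $24,461.25 = $194,883.75

$194,883.75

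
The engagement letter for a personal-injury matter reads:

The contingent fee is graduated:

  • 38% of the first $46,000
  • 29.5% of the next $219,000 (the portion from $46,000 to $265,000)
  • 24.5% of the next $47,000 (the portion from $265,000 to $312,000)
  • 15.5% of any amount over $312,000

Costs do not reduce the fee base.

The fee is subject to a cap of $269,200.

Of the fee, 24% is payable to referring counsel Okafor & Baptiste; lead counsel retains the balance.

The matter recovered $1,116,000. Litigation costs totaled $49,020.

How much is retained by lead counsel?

$165,847.20

Fee base is the gross recovery, $1,116,000; costs are reimbursed separately.
First $46,000 at 38% = $17,480.00
Next $219,000 at 29.5% = $64,605.00
Next $47,000 at 24.5% = $11,515.00
Remaining $804,000 at 15.5% = $124,620.00
Fee: $17,480.00 + $64,605.00 + $11,515.00 + $124,620.00 = $218,220.00
$218,220.00 is under the $269,200 cap.
Referral share: 24% of $218,220.00 = $52,372.80; lead counsel retains $218,220.00 − $52,372.80 = $165,847.20.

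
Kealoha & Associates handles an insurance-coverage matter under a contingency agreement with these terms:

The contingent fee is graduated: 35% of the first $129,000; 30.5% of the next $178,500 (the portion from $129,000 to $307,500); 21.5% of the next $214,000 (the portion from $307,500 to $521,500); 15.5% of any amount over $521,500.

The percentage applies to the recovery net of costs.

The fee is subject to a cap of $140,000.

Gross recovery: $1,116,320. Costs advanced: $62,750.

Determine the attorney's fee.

Fee base (net of costs): $1,116,320 − $62,750 = $1,053,570
First $129,000 at 35% = $45,150.00
Next $178,500 at 30.5% = $54,442.50
Next $214,000 at 21.5% = $46,010.00
Remaining $532,070 at 15.5% = $82,470.85
Fee: $45,150.00 + $54,442.50 + $46,010.00 + $82,470.85 = $228,073.35
$228,073.35 exceeds the $140,000 cap, so the fee is capped at $140,000.00.

$140,000.00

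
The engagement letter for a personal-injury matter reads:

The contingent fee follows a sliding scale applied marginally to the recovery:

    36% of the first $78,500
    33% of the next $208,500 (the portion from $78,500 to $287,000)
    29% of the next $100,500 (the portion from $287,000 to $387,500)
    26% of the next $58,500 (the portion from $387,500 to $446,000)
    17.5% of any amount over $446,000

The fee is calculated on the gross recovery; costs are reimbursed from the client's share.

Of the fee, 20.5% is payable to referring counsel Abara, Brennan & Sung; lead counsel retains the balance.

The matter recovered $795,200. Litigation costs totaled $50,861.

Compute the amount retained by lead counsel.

Fee base is the gross recovery, $795,200; costs are reimbursed separately.
First $78,500 at 36% = $28,260.00
Next $208,500 at 33% = $68,805.00
Next $100,500 at 29% = $29,145.00
Next $58,500 at 26% = $15,210.00
Remaining $349,200 at 17.5% = $61,110.00
Fee: $28,260.00 + $68,805.00 + $29,145.00 + $15,210.00 + $61,110.00 = $202,530.00
Referral share: 20.5% of $202,530.00 = $41,518.65; lead counsel retains $202,530.00 − $41,518.65 = $161,011.35.

$161,011.35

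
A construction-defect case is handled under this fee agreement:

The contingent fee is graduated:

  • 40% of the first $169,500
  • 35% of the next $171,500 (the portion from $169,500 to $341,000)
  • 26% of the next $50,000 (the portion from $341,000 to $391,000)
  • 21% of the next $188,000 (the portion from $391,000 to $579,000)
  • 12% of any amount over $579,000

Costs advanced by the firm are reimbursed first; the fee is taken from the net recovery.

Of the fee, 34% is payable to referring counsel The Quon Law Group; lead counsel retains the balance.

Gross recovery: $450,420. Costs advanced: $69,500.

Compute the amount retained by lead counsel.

$91,214.77

Fee base (net of costs): $450,420 − $69,500 = $380,920
First $169,500 at 40% = $67,800.00
Next $171,500 at 35% = $60,025.00
Remaining $39,920 at 26% = $10,379.20
Fee: $67,800.00 + $60,025.00 + $10,379.20 = $138,204.20
Referral share: 34% of $138,204.20 = $46,989.43; lead counsel retains $138,204.20 − $46,989.43 = $91,214.77.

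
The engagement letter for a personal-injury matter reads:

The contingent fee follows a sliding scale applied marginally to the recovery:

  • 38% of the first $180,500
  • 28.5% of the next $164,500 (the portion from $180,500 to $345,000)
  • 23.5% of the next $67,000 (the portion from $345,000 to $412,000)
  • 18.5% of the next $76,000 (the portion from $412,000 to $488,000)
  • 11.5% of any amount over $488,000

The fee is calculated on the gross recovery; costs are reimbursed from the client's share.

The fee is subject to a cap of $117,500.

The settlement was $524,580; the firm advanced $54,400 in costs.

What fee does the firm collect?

$117,500.00

Fee base is the gross recovery, $524,580; costs are reimbursed separately.
First $180,500 at 38% = $68,590.00
Next $164,500 at 28.5% = $46,882.50
Next $67,000 at 23.5% = $15,745.00
Next $76,000 at 18.5% = $14,060.00
Remaining $36,580 at 11.5% = $4,206.70
Fee: $68,590.00 + $46,882.50 + $15,745.00 + $14,060.00 + $4,206.70 = $149,484.20
$149,484.20 exceeds the $117,500 cap, so the fee is capped at $117,500.00.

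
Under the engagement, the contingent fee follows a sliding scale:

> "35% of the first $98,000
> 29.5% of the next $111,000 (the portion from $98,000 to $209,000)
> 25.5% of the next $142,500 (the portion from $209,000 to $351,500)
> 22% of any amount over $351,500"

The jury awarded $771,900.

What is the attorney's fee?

First $98,000 at 35% = $34,300.00
Next $111,000 at 29.5% = $32,745.00
Next $142,500 at 25.5% = $36,337.50
Remaining $420,400 at 22% = $92,488.00
Fee: $34,300.00 + $32,745.00 + $36,337.50 + $92,488.00 = $195,870.50

$195,870.50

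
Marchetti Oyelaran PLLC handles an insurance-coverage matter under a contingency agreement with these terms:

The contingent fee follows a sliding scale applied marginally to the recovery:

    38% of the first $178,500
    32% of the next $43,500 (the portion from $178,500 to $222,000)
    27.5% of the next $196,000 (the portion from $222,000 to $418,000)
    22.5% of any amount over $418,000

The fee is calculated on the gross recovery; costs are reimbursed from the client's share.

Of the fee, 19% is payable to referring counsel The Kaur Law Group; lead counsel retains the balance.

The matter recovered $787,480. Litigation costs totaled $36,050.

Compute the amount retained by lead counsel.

$177,214.23

Fee base is the gross recovery, $787,480; costs are reimbursed separately.
First $178,500 at 38% = $67,830.00
Next $43,500 at 32% = $13,920.00
Next $196,000 at 27.5% = $53,900.00
Remaining $369,480 at 22.5% = $83,133.00
Fee: $67,830.00 + $13,920.00 + $53,900.00 + $83,133.00 = $218,783.00
Referral share: 19% of $218,783.00 = $41,568.77; lead counsel retains $218,783.00 − $41,568.77 = $177,214.23.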